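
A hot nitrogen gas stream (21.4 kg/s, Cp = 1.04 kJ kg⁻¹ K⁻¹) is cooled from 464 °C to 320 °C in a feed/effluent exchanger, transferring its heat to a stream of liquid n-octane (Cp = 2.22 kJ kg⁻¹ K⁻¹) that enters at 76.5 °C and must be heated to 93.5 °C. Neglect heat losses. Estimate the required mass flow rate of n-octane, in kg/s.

ṁ_c = 84.9 kg/s

Heat released by hot stream: Q = 21.4 × 1.04 × (464 − 320) = 3204.9 kJ/s
Energy balance on cold side (adiabatic exchanger): Q = ṁ_c·Cp_c·(T_c,out − T_c,in)
ṁ_c = 3204.9 / [2.22 × (93.5 − 76.5)] = 84.92 kg/s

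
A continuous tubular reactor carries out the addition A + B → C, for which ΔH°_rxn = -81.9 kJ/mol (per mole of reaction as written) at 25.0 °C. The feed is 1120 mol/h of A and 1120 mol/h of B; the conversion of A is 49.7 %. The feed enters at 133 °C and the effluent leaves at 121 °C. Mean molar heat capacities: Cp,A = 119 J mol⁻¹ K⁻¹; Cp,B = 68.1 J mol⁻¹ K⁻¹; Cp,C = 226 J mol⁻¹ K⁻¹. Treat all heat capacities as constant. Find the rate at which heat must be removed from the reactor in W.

Extent of reaction ξ = 0.497 × 1120 = 556.64 mol/h
Reaction term: ξ·ΔH°_rxn = 556.64 × -81.9 = -45589 kJ/h
Sensible, feed 133→25 °C: -22632 kJ/h
Outlet flows (mol/h): A 563.36, B 563.36, C 556.64
Sensible, products 25→121 °C: 22196 kJ/h
Q = ΔH = -46025 kJ/h = -12.785 kW
Heat removed = 12785 W

Q_out = 12800 W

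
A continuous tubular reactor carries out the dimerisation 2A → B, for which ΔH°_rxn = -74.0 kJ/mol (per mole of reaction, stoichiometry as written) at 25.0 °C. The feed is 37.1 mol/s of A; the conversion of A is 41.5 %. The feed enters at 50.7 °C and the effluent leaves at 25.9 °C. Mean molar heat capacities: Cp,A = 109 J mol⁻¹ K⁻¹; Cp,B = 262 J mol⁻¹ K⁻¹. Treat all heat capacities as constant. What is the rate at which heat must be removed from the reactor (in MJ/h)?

Extent of reaction ξ = 0.415 × 37.1 / 2 = 7.6982 mol/s
Reaction term: ξ·ΔH°_rxn = 7.6982 × -74.0 = -569.67 kJ/s
Sensible, feed 50.7→25 °C: -103.93 kJ/s
Outlet flows (mol/s): A 21.704, B 7.6982
Sensible, products 25→25.9 °C: 3.9444 kJ/s
Q = ΔH = -669.65 kJ/s = -669.65 kW
Heat removed = 2410.8 MJ/h

Q_out = 2410 MJ/h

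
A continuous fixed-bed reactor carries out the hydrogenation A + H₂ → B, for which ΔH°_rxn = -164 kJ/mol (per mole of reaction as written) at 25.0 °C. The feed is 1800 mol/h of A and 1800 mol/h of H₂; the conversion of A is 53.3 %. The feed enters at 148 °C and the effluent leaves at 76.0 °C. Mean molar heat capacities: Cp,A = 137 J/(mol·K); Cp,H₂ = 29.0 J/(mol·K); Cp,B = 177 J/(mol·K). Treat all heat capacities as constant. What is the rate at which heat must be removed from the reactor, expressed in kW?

Extent of reaction ξ = 0.533 × 1800 = 959.4 mol/h
Reaction term: ξ·ΔH°_rxn = 959.4 × -164 = -157340 kJ/h
Sensible, feed 148→25 °C: -36752 kJ/h
Outlet flows (mol/h): A 840.6, H₂ 840.6, B 959.4
Sensible, products 25→76.0 °C: 15777 kJ/h
Q = ΔH = -178320 kJ/h = -49.532 kW
Heat removed = 49.532 kW

Q_out = 49.5 kW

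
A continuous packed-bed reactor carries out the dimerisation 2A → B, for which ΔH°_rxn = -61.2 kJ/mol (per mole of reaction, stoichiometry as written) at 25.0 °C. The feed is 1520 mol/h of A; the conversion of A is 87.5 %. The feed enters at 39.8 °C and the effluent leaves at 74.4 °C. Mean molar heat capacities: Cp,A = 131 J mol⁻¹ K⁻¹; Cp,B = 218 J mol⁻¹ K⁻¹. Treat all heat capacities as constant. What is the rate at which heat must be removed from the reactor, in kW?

Extent of reaction ξ = 0.875 × 1520 / 2 = 665 mol/h
Reaction term: ξ·ΔH°_rxn = 665 × -61.2 = -40698 kJ/h
Sensible, feed 39.8→25 °C: -2947 kJ/h
Outlet flows (mol/h): A 190, B 665
Sensible, products 25→74.4 °C: 8391.1 kJ/h
Q = ΔH = -35254 kJ/h = -9.7927 kW
Heat removed = 9.7927 kW

Q_out = 9.79 kW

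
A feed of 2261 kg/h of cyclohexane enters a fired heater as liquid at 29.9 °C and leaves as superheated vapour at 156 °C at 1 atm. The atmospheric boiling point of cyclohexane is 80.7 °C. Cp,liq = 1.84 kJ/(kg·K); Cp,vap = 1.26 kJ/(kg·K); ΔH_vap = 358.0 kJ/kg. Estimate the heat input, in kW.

liquid 29.9→80.7 °C: 93.472 kJ/kg
vaporisation at 80.7 °C: 358 kJ/kg
vapour 80.7→156 °C: 94.878 kJ/kg
Δh = 93.472 + 358 + 94.878 = 546.35 kJ/kg
Q = ṁ·Δh = 2261 kg/h × 546.35 kJ/kg = 1.2353e+06 kJ/h
|Q| = 343.14 kW

Q = 343 kW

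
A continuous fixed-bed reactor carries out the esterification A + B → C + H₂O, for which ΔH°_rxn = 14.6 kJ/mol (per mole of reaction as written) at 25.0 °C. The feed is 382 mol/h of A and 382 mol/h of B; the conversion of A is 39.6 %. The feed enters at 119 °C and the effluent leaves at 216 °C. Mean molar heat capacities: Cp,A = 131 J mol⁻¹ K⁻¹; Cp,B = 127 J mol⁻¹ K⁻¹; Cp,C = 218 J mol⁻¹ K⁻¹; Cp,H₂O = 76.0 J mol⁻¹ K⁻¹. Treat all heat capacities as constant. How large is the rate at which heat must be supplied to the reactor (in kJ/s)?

Q_in = 3.56 kJ/s

Extent of reaction ξ = 0.396 × 382 = 151.27 mol/h
Reaction term: ξ·ΔH°_rxn = 151.27 × 14.6 = 2208.6 kJ/h
Sensible, feed 119→25 °C: -9264.3 kJ/h
Outlet flows (mol/h): A 230.73, B 230.73, C 151.27, H₂O 151.27
Sensible, products 25→216 °C: 19864 kJ/h
Q = ΔH = 12809 kJ/h = 3.558 kW
Heat supplied = 3.558 kJ/s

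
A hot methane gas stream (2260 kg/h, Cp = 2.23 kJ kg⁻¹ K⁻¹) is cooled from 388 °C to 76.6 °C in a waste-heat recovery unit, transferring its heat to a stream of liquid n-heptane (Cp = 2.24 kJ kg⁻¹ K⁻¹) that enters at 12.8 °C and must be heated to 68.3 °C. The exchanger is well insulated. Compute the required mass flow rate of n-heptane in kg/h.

Heat released by hot stream: Q = 2260 × 2.23 × (388 − 76.6) = 1.5694e+06 kJ/h
Energy balance on cold side (adiabatic exchanger): Q = ṁ_c·Cp_c·(T_c,out − T_c,in)
ṁ_c = 1.5694e+06 / [2.24 × (68.3 − 12.8)] = 12624 kg/h

ṁ_c = 12600 kg/h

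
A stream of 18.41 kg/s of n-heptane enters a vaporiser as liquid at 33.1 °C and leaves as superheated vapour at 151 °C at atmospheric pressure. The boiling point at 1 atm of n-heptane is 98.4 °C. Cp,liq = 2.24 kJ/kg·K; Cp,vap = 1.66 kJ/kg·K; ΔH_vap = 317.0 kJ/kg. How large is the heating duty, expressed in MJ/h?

liquid 33.1→98.4 °C: 146.27 kJ/kg
vaporisation at 98.4 °C: 317 kJ/kg
vapour 98.4→151 °C: 87.316 kJ/kg
Δh = 146.27 + 317 + 87.316 = 550.59 kJ/kg
Q = ṁ·Δh = 18.41 kg/s × 550.59 kJ/kg = 10136 kJ/s
|Q| = 10136 kW = 36491 MJ/h

Q = 36500 MJ/h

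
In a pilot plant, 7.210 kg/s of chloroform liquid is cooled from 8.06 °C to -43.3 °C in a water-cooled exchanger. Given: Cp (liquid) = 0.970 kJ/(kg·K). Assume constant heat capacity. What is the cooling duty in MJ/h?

Q = ṁ·Cp·ΔT = 7.210 × 0.970 × (-43.3 − 8.06) = -359.2 kJ/s
Cooling duty = 1293.1 MJ/h

Q_c = 1290 MJ/h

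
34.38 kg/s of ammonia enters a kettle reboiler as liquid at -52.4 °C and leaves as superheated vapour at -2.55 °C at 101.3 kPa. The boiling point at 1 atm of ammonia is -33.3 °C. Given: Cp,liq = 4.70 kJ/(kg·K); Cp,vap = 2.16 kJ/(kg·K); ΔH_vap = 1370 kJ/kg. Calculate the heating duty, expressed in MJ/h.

Q = 189000 MJ/h

liquid -52.4→-33.3 °C: 89.77 kJ/kg
vaporisation at -33.3 °C: 1370 kJ/kg
vapour -33.3→-2.55 °C: 66.42 kJ/kg
Δh = 89.77 + 1370 + 66.42 = 1526.2 kJ/kg
Q = ṁ·Δh = 34.38 kg/s × 1526.2 kJ/kg = 52470 kJ/s
|Q| = 52470 kW = 188890 MJ/h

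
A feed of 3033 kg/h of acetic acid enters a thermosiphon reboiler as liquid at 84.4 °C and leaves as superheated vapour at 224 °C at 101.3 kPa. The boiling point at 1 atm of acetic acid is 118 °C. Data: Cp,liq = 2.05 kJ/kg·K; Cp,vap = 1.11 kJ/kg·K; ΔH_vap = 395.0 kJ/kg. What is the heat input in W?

liquid 84.4→118 °C: 68.88 kJ/kg
vaporisation at 118 °C: 395 kJ/kg
vapour 118→224 °C: 117.66 kJ/kg
Δh = 68.88 + 395 + 117.66 = 581.54 kJ/kg
Q = ṁ·Δh = 3033 kg/h × 581.54 kJ/kg = 1.7638e+06 kJ/h
|Q| = 489.95 kW = 489950 W

Q = 490000 W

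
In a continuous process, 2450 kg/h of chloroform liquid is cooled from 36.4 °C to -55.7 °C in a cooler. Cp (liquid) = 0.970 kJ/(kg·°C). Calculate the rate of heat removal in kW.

Q = ṁ·Cp·ΔT = 2450 × 0.970 × (-55.7 − 36.4) = -218880 kJ/h
Converting: 218880 / 3600 s = 60.799 kW

Q_c = 60.8 kW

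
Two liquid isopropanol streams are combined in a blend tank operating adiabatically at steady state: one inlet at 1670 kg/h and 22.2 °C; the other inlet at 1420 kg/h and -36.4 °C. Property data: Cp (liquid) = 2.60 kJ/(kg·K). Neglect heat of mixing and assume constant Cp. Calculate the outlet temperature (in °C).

Energy balance with Q = 0: Σ ṁᵢCp,ᵢ(T_out − Tᵢ) = 0
T_out = Σ ṁᵢCp,ᵢTᵢ / Σ ṁᵢCp,ᵢ
      = -37996 / 8034 = -4.7294 °C

T_out = -4.73 °C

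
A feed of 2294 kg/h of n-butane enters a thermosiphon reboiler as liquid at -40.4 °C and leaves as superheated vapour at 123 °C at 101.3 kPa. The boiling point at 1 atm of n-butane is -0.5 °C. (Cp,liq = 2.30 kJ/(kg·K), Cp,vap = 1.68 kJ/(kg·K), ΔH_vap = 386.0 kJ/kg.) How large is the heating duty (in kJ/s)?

Q = 437 kJ/s

liquid -40.4→-0.5 °C: 91.77 kJ/kg
vaporisation at -0.5 °C: 386 kJ/kg
vapour -0.5→123 °C: 207.48 kJ/kg
Δh = 91.77 + 386 + 207.48 = 685.25 kJ/kg
Q = ṁ·Δh = 2294 kg/h × 685.25 kJ/kg = 1.572e+06 kJ/h
|Q| = 436.66 kW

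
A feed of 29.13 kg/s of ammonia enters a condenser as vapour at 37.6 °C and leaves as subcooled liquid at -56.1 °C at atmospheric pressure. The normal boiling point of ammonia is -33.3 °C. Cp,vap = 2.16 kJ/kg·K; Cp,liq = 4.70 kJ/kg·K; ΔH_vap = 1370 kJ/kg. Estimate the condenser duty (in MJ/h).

vapour 37.6→-33.3 °C: -153.14 kJ/kg
condensation at -33.3 °C: -1370 kJ/kg
liquid -33.3→-56.1 °C: -107.16 kJ/kg
Δh = -153.14 + -1370 + -107.16 = -1630.3 kJ/kg
Q = ṁ·Δh = 29.13 kg/s × -1630.3 kJ/kg = -47491 kJ/s
|Q| = 47491 kW = 170970 MJ/h

Q_c = 171000 MJ/h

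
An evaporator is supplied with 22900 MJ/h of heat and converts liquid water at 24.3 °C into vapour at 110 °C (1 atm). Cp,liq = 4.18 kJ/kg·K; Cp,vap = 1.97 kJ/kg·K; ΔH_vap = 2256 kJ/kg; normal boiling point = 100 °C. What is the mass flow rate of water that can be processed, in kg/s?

Δh = 4.18×(100−24.3) + 2256 + 1.97×(110−100) = 2592.1 kJ/kg
Q = 22900 MJ/h = 6361.1 kJ/s = 6361.1 kJ/s
ṁ = Q/Δh = 6361.1 / 2592.1 = 2.454 kg/s

ṁ = 2.45 kg/s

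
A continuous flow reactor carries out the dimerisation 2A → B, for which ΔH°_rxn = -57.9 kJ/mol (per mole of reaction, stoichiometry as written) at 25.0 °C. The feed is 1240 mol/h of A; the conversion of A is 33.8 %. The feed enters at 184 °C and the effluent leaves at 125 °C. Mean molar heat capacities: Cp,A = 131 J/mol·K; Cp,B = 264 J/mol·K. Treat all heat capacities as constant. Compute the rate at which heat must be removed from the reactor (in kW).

Extent of reaction ξ = 0.338 × 1240 / 2 = 209.56 mol/h
Reaction term: ξ·ΔH°_rxn = 209.56 × -57.9 = -12134 kJ/h
Sensible, feed 184→25 °C: -25828 kJ/h
Outlet flows (mol/h): A 820.88, B 209.56
Sensible, products 25→125 °C: 16286 kJ/h
Q = ΔH = -21676 kJ/h = -6.021 kW
Heat removed = 6.021 kW

Q_out = 6.02 kW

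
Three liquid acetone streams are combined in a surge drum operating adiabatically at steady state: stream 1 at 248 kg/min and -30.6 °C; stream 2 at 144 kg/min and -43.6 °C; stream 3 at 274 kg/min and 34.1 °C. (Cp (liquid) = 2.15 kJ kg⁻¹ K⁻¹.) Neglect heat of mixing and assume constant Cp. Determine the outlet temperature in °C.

Adiabatic, steady state ⇒ Σ ṁᵢCp,ᵢ(T_out − Tᵢ) = 0
Σ ṁᵢCp,ᵢTᵢ = 248×2.15×-30.6 + 144×2.15×-43.6 + 274×2.15×34.1 = -9726.2
Σ ṁᵢCp,ᵢ = 248×2.15 + 144×2.15 + 274×2.15 = 1431.9
T_out = -9726.2 / 1431.9 = -6.7925 °C

T_out = -6.79 °C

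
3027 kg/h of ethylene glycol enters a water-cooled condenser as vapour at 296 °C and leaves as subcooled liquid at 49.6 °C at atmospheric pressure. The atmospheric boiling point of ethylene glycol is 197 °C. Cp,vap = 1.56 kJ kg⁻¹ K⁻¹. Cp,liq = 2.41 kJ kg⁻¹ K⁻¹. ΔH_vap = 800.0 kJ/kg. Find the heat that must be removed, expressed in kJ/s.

Q_c = 1100 kJ/s

vapour 296→197 °C: -154.44 kJ/kg
condensation at 197 °C: -800 kJ/kg
liquid 197→49.6 °C: -355.23 kJ/kg
Δh = -154.44 + -800 + -355.23 = -1309.7 kJ/kg
Q = ṁ·Δh = 3027 kg/h × -1309.7 kJ/kg = -3.9644e+06 kJ/h
|Q| = 1101.2 kW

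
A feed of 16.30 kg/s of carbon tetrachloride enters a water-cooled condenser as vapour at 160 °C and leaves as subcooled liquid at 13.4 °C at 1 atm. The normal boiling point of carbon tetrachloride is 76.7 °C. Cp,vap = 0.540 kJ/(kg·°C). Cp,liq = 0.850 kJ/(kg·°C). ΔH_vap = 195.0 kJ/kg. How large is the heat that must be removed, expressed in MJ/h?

Q_c = 17200 MJ/h

vapour 160→76.7 °C: -44.982 kJ/kg
condensation at 76.7 °C: -195 kJ/kg
liquid 76.7→13.4 °C: -53.805 kJ/kg
Δh = -44.982 + -195 + -53.805 = -293.79 kJ/kg
Q = ṁ·Δh = 16.30 kg/s × -293.79 kJ/kg = -4788.7 kJ/s
|Q| = 4788.7 kW = 17239 MJ/h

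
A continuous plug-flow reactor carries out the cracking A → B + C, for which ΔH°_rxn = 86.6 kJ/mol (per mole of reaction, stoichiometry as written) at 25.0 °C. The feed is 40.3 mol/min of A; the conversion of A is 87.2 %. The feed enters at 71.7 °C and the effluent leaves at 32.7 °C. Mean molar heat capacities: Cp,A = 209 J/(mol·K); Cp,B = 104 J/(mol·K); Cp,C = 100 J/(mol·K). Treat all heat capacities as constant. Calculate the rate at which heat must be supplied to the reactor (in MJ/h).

Q_in = 163 MJ/h

Extent of reaction ξ = 0.872 × 40.3 = 35.142 mol/min
Reaction term: ξ·ΔH°_rxn = 35.142 × 86.6 = 3043.3 kJ/min
Sensible, feed 71.7→25 °C: -393.34 kJ/min
Outlet flows (mol/min): A 5.1584, B 35.142, C 35.142
Sensible, products 25→32.7 °C: 63.502 kJ/min
Q = ΔH = 2713.4 kJ/min = 45.224 kW
Heat supplied = 162.81 MJ/h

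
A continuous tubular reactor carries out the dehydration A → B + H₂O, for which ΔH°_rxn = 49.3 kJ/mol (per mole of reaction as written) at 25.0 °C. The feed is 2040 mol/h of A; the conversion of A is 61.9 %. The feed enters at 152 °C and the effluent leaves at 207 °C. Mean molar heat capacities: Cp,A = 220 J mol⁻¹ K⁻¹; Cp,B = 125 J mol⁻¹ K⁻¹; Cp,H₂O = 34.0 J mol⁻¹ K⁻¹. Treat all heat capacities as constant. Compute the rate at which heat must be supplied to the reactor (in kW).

Q_in = 20.3 kW

Extent of reaction ξ = 0.619 × 2040 = 1262.8 mol/h
Reaction term: ξ·ΔH°_rxn = 1262.8 × 49.3 = 62254 kJ/h
Sensible, feed 152→25 °C: -56998 kJ/h
Outlet flows (mol/h): A 777.24, B 1262.8, H₂O 1262.8
Sensible, products 25→207 °C: 67662 kJ/h
Q = ΔH = 72919 kJ/h = 20.255 kW
Heat supplied = 20.255 kW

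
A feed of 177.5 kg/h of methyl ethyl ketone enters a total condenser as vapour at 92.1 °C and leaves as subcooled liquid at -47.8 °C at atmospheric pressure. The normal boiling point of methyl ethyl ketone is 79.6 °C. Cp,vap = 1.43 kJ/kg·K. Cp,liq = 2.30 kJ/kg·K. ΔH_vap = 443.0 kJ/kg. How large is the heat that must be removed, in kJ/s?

vapour 92.1→79.6 °C: -17.875 kJ/kg
condensation at 79.6 °C: -443 kJ/kg
liquid 79.6→-47.8 °C: -293.02 kJ/kg
Δh = -17.875 + -443 + -293.02 = -753.89 kJ/kg
Q = ṁ·Δh = 177.5 kg/h × -753.89 kJ/kg = -133820 kJ/h
|Q| = 37.171 kW

Q_c = 37.2 kJ/s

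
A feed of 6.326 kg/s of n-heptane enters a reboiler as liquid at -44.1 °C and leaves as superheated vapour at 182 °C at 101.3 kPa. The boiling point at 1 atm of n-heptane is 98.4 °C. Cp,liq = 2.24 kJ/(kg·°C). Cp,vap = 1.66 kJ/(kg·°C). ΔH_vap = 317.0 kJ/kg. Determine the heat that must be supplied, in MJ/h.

liquid -44.1→98.4 °C: 319.2 kJ/kg
vaporisation at 98.4 °C: 317 kJ/kg
vapour 98.4→182 °C: 138.78 kJ/kg
Δh = 319.2 + 317 + 138.78 = 774.98 kJ/kg
Q = ṁ·Δh = 6.326 kg/s × 774.98 kJ/kg = 4902.5 kJ/s
|Q| = 4902.5 kW = 17649 MJ/h

Q = 17600 MJ/h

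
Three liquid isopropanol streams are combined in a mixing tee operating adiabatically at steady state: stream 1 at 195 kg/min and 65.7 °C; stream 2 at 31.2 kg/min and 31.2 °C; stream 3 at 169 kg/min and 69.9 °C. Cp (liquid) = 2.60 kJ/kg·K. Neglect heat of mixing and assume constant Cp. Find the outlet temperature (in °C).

T_out = 64.8 °C

Adiabatic, steady state ⇒ Σ ṁᵢCp,ᵢ(T_out − Tᵢ) = 0
T_out = Σ ṁᵢCp,ᵢTᵢ / Σ ṁᵢCp,ᵢ
      = 66555 / 1027.5 = 64.772 °C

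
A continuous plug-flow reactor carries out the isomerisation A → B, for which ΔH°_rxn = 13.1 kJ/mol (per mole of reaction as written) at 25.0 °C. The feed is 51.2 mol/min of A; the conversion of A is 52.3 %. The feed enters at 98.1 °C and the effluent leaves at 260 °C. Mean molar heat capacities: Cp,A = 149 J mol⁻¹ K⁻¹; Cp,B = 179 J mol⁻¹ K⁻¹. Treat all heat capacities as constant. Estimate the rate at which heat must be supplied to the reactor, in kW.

Q_in = 29.6 kW

Extent of reaction ξ = 0.523 × 51.2 = 26.778 mol/min
Reaction term: ξ·ΔH°_rxn = 26.778 × 13.1 = 350.79 kJ/min
Sensible, feed 98.1→25 °C: -557.67 kJ/min
Outlet flows (mol/min): A 24.422, B 26.778
Sensible, products 25→260 °C: 1981.6 kJ/min
Q = ΔH = 1774.7 kJ/min = 29.578 kW
Heat supplied = 29.578 kW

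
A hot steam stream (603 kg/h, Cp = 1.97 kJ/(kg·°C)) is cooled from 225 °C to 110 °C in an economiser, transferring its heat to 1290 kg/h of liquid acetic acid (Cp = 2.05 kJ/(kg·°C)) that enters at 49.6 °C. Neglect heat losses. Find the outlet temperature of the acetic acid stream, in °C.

Heat released by hot stream: Q = 603 × 1.97 × (225 − 110) = 136610 kJ/h
Energy balance on cold side (adiabatic exchanger): Q = ṁ_c·Cp_c·(T_c,out − T_c,in)
T_c,out = 49.6 + 136610/(1290 × 2.05) = 101.26 °C

T_c,out = 101 °C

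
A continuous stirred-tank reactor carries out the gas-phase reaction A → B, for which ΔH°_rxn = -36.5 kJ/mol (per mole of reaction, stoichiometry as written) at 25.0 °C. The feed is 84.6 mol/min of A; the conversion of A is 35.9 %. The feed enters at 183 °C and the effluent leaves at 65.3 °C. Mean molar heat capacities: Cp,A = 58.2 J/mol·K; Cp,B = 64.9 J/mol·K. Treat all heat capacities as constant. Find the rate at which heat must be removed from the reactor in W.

Extent of reaction ξ = 0.359 × 84.6 = 30.371 mol/min
Reaction term: ξ·ΔH°_rxn = 30.371 × -36.5 = -1108.6 kJ/min
Sensible, feed 183→25 °C: -777.95 kJ/min
Outlet flows (mol/min): A 54.229, B 30.371
Sensible, products 25→65.3 °C: 206.63 kJ/min
Q = ΔH = -1679.9 kJ/min = -27.998 kW
Heat removed = 27998 W

Q_out = 28000 W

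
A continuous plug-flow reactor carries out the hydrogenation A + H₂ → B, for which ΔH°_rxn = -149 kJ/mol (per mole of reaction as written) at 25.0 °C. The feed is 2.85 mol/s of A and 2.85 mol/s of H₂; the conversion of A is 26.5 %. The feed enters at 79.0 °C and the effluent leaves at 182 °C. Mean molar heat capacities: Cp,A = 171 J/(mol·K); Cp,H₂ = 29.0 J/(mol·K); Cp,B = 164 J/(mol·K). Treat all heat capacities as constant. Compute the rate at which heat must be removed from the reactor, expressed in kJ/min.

Q_out = 3490 kJ/min

Extent of reaction ξ = 0.265 × 2.85 = 0.75525 mol/s
Reaction term: ξ·ΔH°_rxn = 0.75525 × -149 = -112.53 kJ/s
Sensible, feed 79.0→25 °C: -30.78 kJ/s
Outlet flows (mol/s): A 2.0947, H₂ 2.0947, B 0.75525
Sensible, products 25→182 °C: 85.221 kJ/s
Q = ΔH = -58.091 kJ/s = -58.091 kW
Heat removed = 3485.5 kJ/min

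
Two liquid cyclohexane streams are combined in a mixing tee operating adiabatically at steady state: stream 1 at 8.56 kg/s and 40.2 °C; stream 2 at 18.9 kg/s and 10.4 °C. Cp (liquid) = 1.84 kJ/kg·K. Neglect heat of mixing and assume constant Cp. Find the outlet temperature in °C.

Energy balance with Q = 0: Σ ṁᵢCp,ᵢ(T_out − Tᵢ) = 0
T_out = Σ ṁᵢCp,ᵢTᵢ / Σ ṁᵢCp,ᵢ
      = 994.84 / 50.526 = 19.689 °C

T_out = 19.7 °C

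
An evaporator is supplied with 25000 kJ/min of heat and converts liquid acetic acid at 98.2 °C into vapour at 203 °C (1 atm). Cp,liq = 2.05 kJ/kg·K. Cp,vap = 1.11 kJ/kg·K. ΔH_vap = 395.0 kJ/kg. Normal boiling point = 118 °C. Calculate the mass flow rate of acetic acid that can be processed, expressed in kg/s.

Δh = 2.05×(118−98.2) + 395.0 + 1.11×(203−118) = 529.94 kJ/kg
Q = 25000 kJ/min = 416.67 kJ/s = 416.67 kJ/s
ṁ = Q/Δh = 416.67 / 529.94 = 0.78625 kg/s

ṁ = 0.786 kg/s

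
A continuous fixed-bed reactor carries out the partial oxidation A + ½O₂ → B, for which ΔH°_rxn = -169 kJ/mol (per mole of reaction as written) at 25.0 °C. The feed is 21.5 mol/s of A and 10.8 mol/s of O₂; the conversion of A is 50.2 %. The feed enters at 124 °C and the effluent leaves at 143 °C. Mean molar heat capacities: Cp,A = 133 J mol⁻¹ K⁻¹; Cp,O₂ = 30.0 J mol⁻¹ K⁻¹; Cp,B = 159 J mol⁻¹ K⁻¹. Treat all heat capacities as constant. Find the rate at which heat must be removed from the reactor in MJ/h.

Q_out = 6300 MJ/h

Extent of reaction ξ = 0.502 × 21.5 = 10.793 mol/s
Reaction term: ξ·ΔH°_rxn = 10.793 × -169 = -1824 kJ/s
Sensible, feed 124→25 °C: -315.17 kJ/s
Outlet flows (mol/s): A 10.707, O₂ 5.4035, B 10.793
Sensible, products 25→143 °C: 389.66 kJ/s
Q = ΔH = -1749.5 kJ/s = -1749.5 kW
Heat removed = 6298.3 MJ/h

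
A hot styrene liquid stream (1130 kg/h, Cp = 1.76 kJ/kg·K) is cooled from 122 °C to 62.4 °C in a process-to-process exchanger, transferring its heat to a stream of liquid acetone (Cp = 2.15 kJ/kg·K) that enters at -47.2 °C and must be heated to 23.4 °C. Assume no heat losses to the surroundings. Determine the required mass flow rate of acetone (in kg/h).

Heat released by hot stream: Q = 1130 × 1.76 × (122 − 62.4) = 118530 kJ/h
Energy balance on cold side (adiabatic exchanger): Q = ṁ_c·Cp_c·(T_c,out − T_c,in)
ṁ_c = 118530 / [2.15 × (23.4 − -47.2)] = 780.9 kg/h

ṁ_c = 781 kg/h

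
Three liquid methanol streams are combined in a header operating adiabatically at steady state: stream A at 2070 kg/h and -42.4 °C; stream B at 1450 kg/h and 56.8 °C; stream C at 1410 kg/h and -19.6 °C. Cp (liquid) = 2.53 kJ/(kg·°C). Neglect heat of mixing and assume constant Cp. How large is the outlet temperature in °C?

Energy balance with Q = 0: Σ ṁᵢCp,ᵢ(T_out − Tᵢ) = 0
T_out = Σ ṁᵢCp,ᵢTᵢ / Σ ṁᵢCp,ᵢ
      = -83601 / 12473 = -6.7026 °C

T_out = -6.70 °C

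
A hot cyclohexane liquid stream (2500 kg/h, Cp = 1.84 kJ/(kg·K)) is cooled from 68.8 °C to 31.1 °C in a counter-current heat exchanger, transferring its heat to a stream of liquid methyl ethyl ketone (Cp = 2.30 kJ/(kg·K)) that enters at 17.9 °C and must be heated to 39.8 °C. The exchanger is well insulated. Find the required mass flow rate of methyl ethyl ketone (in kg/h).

Heat released by hot stream: Q = 2500 × 1.84 × (68.8 − 31.1) = 173420 kJ/h
Energy balance on cold side (adiabatic exchanger): Q = ṁ_c·Cp_c·(T_c,out − T_c,in)
ṁ_c = 173420 / [2.30 × (39.8 − 17.9)] = 3442.9 kg/h

ṁ_c = 3440 kg/h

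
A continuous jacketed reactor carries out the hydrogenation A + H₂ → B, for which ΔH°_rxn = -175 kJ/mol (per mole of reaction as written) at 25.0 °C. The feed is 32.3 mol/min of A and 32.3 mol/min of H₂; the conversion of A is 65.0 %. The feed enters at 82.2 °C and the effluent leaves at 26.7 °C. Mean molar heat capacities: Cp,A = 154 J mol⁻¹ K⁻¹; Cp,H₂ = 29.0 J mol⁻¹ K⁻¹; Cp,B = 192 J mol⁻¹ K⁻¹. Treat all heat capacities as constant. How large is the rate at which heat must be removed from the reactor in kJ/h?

Extent of reaction ξ = 0.650 × 32.3 = 20.995 mol/min
Reaction term: ξ·ΔH°_rxn = 20.995 × -175 = -3674.1 kJ/min
Sensible, feed 82.2→25 °C: -338.1 kJ/min
Outlet flows (mol/min): A 11.305, H₂ 11.305, B 20.995
Sensible, products 25→26.7 °C: 10.37 kJ/min
Q = ΔH = -4001.9 kJ/min = -66.698 kW
Heat removed = 240110 kJ/h

Q_out = 240000 kJ/h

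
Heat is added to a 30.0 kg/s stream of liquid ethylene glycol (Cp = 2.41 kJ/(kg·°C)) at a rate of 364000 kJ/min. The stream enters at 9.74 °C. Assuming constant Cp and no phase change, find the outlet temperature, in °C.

Q = 364000 kJ/min = 6066.7 kJ/s
ΔT = Q/(ṁ·Cp) = 6066.7/(30.0×2.41) = 83.91 K
T_out = 9.74 + 83.91 = 93.65 °C

T_out = 93.6 °C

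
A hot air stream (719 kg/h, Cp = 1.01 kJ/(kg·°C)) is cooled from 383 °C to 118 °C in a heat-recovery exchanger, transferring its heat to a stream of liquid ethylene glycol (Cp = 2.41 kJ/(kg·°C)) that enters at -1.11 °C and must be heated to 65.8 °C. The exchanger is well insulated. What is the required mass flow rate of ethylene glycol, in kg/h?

Heat released by hot stream: Q = 719 × 1.01 × (383 − 118) = 192440 kJ/h
Energy balance on cold side (adiabatic exchanger): Q = ṁ_c·Cp_c·(T_c,out − T_c,in)
ṁ_c = 192440 / [2.41 × (65.8 − -1.11)] = 1193.4 kg/h

ṁ_c = 1190 kg/h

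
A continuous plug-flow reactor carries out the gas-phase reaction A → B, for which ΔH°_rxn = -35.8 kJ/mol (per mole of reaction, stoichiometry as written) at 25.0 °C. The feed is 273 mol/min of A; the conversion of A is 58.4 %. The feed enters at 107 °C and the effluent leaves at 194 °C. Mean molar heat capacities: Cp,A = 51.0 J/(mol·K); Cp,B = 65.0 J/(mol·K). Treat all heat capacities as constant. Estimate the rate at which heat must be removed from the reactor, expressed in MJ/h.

Q_out = 247 MJ/h

Extent of reaction ξ = 0.584 × 273 = 159.43 mol/min
Reaction term: ξ·ΔH°_rxn = 159.43 × -35.8 = -5707.7 kJ/min
Sensible, feed 107→25 °C: -1141.7 kJ/min
Outlet flows (mol/min): A 113.57, B 159.43
Sensible, products 25→194 °C: 2730.2 kJ/min
Q = ΔH = -4119.1 kJ/min = -68.652 kW
Heat removed = 247.15 MJ/h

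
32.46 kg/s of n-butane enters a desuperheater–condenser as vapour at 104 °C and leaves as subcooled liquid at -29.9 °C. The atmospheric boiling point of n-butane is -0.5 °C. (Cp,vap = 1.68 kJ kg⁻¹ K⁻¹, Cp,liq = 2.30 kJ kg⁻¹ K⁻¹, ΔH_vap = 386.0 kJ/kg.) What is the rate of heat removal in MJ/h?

Q_c = 73500 MJ/h

vapour 104→-0.5 °C: -175.56 kJ/kg
condensation at -0.5 °C: -386 kJ/kg
liquid -0.5→-29.9 °C: -67.62 kJ/kg
Δh = -175.56 + -386 + -67.62 = -629.18 kJ/kg
Q = ṁ·Δh = 32.46 kg/s × -629.18 kJ/kg = -20423 kJ/s
|Q| = 20423 kW = 73523 MJ/h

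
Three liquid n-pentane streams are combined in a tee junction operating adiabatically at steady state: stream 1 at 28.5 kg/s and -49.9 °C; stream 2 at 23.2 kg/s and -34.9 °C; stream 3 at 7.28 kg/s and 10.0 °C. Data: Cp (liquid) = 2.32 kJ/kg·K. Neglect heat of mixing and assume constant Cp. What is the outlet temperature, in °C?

Energy balance with Q = 0: Σ ṁᵢCp,ᵢ(T_out − Tᵢ) = 0
T_out = Σ ṁᵢCp,ᵢTᵢ / Σ ṁᵢCp,ᵢ
      = -5008.9 / 136.83 = -36.606 °C

T_out = -36.6 °C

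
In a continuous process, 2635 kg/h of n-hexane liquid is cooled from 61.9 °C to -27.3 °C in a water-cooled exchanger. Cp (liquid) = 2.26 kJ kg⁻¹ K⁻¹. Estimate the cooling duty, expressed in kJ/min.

Q = ṁ·Cp·ΔT = 2635 × 2.26 × (-27.3 − 61.9) = -531190 kJ/h
Converting: 531190 / 3600 s = 147.55 kW
Cooling duty = 8853.2 kJ/min

Q_c = 8850 kJ/min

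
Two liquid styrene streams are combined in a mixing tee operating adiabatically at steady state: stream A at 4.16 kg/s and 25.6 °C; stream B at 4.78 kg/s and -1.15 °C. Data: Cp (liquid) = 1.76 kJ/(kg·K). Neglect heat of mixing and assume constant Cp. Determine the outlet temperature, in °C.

T_out = 11.3 °C

Energy balance with Q = 0: Σ ṁᵢCp,ᵢ(T_out − Tᵢ) = 0
Σ ṁᵢCp,ᵢTᵢ = 4.16×1.76×25.6 + 4.78×1.76×-1.15 = 177.76
Σ ṁᵢCp,ᵢ = 4.16×1.76 + 4.78×1.76 = 15.734
T_out = 177.76 / 15.734 = 11.297 °C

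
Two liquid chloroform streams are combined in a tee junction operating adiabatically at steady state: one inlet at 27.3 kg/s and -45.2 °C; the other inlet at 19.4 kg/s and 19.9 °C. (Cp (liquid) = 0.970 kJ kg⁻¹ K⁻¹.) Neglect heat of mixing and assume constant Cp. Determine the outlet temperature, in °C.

Energy balance with Q = 0: Σ ṁᵢCp,ᵢ(T_out − Tᵢ) = 0
T_out = Σ ṁᵢCp,ᵢTᵢ / Σ ṁᵢCp,ᵢ
      = -822.46 / 45.299 = -18.156 °C

T_out = -18.2 °C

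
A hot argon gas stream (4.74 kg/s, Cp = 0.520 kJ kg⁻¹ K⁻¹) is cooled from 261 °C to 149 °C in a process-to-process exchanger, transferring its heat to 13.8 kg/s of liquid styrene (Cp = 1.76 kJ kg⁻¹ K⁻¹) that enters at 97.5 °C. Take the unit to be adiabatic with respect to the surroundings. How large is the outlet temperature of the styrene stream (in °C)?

Heat released by hot stream: Q = 4.74 × 0.520 × (261 − 149) = 276.06 kJ/s
Energy balance on cold side (adiabatic exchanger): Q = ṁ_c·Cp_c·(T_c,out − T_c,in)
T_c,out = 97.5 + 276.06/(13.8 × 1.76) = 108.87 °C

T_c,out = 109 °C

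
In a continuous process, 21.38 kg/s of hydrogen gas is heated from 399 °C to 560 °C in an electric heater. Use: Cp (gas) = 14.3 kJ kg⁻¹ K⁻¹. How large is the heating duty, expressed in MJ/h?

Q = ṁ·Cp·ΔT = 21.38 × 14.3 × (560 − 399) = 49223 kJ/s
Heating duty = 177200 MJ/h

Q = 177000 MJ/h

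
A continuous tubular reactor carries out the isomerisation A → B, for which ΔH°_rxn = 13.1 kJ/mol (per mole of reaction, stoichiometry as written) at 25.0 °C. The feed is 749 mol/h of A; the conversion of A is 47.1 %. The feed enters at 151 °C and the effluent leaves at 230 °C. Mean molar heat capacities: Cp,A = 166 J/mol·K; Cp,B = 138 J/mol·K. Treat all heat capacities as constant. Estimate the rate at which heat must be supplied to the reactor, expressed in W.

Extent of reaction ξ = 0.471 × 749 = 352.78 mol/h
Reaction term: ξ·ΔH°_rxn = 352.78 × 13.1 = 4621.4 kJ/h
Sensible, feed 151→25 °C: -15666 kJ/h
Outlet flows (mol/h): A 396.22, B 352.78
Sensible, products 25→230 °C: 23464 kJ/h
Q = ΔH = 12419 kJ/h = 3.4497 kW
Heat supplied = 3449.7 W

Q_in = 3450 W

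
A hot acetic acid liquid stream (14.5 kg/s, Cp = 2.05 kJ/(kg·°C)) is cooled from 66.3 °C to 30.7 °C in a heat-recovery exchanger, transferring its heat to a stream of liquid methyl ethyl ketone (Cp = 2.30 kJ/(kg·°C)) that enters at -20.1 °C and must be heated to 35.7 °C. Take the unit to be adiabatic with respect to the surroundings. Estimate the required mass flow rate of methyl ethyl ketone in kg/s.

Heat released by hot stream: Q = 14.5 × 2.05 × (66.3 − 30.7) = 1058.2 kJ/s
Energy balance on cold side (adiabatic exchanger): Q = ṁ_c·Cp_c·(T_c,out − T_c,in)
ṁ_c = 1058.2 / [2.30 × (35.7 − -20.1)] = 8.2454 kg/s

ṁ_c = 8.25 kg/s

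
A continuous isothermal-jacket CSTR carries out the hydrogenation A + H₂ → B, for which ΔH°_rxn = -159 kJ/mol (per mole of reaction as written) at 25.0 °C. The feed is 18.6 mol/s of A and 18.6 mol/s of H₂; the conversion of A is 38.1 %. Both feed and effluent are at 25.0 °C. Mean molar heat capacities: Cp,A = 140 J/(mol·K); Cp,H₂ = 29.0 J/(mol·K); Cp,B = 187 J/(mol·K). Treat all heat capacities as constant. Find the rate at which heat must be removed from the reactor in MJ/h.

Q_out = 4060 MJ/h

Extent of reaction ξ = 0.381 × 18.6 = 7.0866 mol/s
Reaction term: ξ·ΔH°_rxn = 7.0866 × -159 = -1126.8 kJ/s
Q = ΔH = -1126.8 kJ/s = -1126.8 kW
Heat removed = 4056.4 MJ/h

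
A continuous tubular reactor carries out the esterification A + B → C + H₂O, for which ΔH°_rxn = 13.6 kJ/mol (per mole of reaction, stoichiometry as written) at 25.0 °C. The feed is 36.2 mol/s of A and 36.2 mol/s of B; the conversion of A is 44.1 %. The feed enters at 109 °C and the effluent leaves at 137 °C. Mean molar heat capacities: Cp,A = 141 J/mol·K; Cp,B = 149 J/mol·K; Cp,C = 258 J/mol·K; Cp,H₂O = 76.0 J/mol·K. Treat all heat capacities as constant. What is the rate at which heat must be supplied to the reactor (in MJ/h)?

Q_in = 2120 MJ/h

Extent of reaction ξ = 0.441 × 36.2 = 15.964 mol/s
Reaction term: ξ·ΔH°_rxn = 15.964 × 13.6 = 217.11 kJ/s
Sensible, feed 109→25 °C: -881.83 kJ/s
Outlet flows (mol/s): A 20.236, B 20.236, C 15.964, H₂O 15.964
Sensible, products 25→137 °C: 1254.4 kJ/s
Q = ΔH = 589.73 kJ/s = 589.73 kW
Heat supplied = 2123 MJ/h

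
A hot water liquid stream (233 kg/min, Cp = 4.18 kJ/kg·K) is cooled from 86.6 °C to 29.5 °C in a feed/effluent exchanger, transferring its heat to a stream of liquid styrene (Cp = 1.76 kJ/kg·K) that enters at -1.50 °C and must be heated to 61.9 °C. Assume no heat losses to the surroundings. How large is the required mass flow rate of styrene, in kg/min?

Heat released by hot stream: Q = 233 × 4.18 × (86.6 − 29.5) = 55612 kJ/min
Energy balance on cold side (adiabatic exchanger): Q = ṁ_c·Cp_c·(T_c,out − T_c,in)
ṁ_c = 55612 / [1.76 × (61.9 − -1.50)] = 498.39 kg/min

ṁ_c = 498 kg/min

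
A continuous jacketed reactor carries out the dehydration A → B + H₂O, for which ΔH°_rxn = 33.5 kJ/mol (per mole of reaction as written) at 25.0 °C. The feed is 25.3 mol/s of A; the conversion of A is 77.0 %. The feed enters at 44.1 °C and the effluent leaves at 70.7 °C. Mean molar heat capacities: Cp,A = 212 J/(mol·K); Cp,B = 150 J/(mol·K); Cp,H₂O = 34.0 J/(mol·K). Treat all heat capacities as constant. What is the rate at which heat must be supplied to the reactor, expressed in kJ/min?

Extent of reaction ξ = 0.770 × 25.3 = 19.481 mol/s
Reaction term: ξ·ΔH°_rxn = 19.481 × 33.5 = 652.61 kJ/s
Sensible, feed 44.1→25 °C: -102.44 kJ/s
Outlet flows (mol/s): A 5.819, B 19.481, H₂O 19.481
Sensible, products 25→70.7 °C: 220.19 kJ/s
Q = ΔH = 770.36 kJ/s = 770.36 kW
Heat supplied = 46221 kJ/min

Q_in = 46200 kJ/min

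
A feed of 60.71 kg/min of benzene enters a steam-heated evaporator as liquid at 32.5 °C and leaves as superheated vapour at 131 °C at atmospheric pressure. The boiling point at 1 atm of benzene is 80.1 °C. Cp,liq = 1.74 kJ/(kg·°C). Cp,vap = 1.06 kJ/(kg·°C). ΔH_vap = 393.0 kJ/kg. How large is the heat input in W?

liquid 32.5→80.1 °C: 82.824 kJ/kg
vaporisation at 80.1 °C: 393 kJ/kg
vapour 80.1→131 °C: 53.954 kJ/kg
Δh = 82.824 + 393 + 53.954 = 529.78 kJ/kg
Q = ṁ·Δh = 60.71 kg/min × 529.78 kJ/kg = 32163 kJ/min
|Q| = 536.05 kW = 536050 W

Q = 536000 W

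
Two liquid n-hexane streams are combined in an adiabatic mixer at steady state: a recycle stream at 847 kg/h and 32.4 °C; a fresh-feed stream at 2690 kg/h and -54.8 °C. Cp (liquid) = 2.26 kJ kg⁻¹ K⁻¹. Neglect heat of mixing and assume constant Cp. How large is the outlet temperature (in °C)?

T_out = -33.9 °C

Energy balance with Q = 0: Σ ṁᵢCp,ᵢ(T_out − Tᵢ) = 0
T_out = Σ ṁᵢCp,ᵢTᵢ / Σ ṁᵢCp,ᵢ
      = -271130 / 7993.6 = -33.918 °C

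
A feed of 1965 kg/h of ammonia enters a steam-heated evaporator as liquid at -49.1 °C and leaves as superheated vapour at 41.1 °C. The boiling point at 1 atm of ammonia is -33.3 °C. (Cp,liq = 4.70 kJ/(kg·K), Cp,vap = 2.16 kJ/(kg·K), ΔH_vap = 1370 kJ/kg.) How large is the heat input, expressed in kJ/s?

Q = 876 kJ/s

liquid -49.1→-33.3 °C: 74.26 kJ/kg
vaporisation at -33.3 °C: 1370 kJ/kg
vapour -33.3→41.1 °C: 160.7 kJ/kg
Δh = 74.26 + 1370 + 160.7 = 1605 kJ/kg
Q = ṁ·Δh = 1965 kg/h × 1605 kJ/kg = 3.1538e+06 kJ/h
|Q| = 876.04 kW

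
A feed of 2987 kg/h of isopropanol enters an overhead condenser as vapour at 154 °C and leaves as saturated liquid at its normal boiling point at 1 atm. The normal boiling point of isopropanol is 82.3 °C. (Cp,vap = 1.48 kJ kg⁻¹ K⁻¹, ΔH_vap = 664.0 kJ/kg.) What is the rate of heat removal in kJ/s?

Q_c = 639 kJ/s

vapour 154→82.3 °C: -106.12 kJ/kg
condensation at 82.3 °C: -664 kJ/kg
Δh = -106.12 + -664 = -770.12 kJ/kg
Q = ṁ·Δh = 2987 kg/h × -770.12 kJ/kg = -2.3003e+06 kJ/h
|Q| = 638.98 kW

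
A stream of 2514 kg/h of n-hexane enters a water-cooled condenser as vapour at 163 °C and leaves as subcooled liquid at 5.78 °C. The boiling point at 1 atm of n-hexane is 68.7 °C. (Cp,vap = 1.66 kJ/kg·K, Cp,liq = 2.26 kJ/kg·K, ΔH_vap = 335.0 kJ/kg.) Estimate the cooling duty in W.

vapour 163→68.7 °C: -156.54 kJ/kg
condensation at 68.7 °C: -335 kJ/kg
liquid 68.7→5.78 °C: -142.2 kJ/kg
Δh = -156.54 + -335 + -142.2 = -633.74 kJ/kg
Q = ṁ·Δh = 2514 kg/h × -633.74 kJ/kg = -1.5932e+06 kJ/h
|Q| = 442.56 kW = 442560 W

Q_c = 443000 W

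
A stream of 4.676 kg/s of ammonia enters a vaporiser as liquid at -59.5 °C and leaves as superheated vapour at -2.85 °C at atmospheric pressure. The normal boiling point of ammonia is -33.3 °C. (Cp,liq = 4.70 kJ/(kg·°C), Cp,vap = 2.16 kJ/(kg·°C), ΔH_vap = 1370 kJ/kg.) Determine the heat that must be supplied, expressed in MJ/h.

Q = 26200 MJ/h

liquid -59.5→-33.3 °C: 123.14 kJ/kg
vaporisation at -33.3 °C: 1370 kJ/kg
vapour -33.3→-2.85 °C: 65.772 kJ/kg
Δh = 123.14 + 1370 + 65.772 = 1558.9 kJ/kg
Q = ṁ·Δh = 4.676 kg/s × 1558.9 kJ/kg = 7289.5 kJ/s
|Q| = 7289.5 kW = 26242 MJ/h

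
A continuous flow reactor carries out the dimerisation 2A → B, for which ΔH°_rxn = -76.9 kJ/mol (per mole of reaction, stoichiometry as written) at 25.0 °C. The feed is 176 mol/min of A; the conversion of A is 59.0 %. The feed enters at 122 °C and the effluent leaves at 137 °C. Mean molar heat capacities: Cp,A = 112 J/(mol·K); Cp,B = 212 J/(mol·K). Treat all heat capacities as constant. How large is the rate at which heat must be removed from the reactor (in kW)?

Q_out = 62.8 kW

Extent of reaction ξ = 0.590 × 176 / 2 = 51.92 mol/min
Reaction term: ξ·ΔH°_rxn = 51.92 × -76.9 = -3992.6 kJ/min
Sensible, feed 122→25 °C: -1912.1 kJ/min
Outlet flows (mol/min): A 72.16, B 51.92
Sensible, products 25→137 °C: 2138 kJ/min
Q = ΔH = -3766.7 kJ/min = -62.779 kW
Heat removed = 62.779 kW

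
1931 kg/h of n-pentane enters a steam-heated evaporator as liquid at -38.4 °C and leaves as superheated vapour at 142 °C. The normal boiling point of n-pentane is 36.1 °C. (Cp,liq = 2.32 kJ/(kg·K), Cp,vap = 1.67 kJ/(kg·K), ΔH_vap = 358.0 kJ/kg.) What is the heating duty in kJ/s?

Q = 380 kJ/s

liquid -38.4→36.1 °C: 172.84 kJ/kg
vaporisation at 36.1 °C: 358 kJ/kg
vapour 36.1→142 °C: 176.85 kJ/kg
Δh = 172.84 + 358 + 176.85 = 707.69 kJ/kg
Q = ṁ·Δh = 1931 kg/h × 707.69 kJ/kg = 1.3666e+06 kJ/h
|Q| = 379.6 kW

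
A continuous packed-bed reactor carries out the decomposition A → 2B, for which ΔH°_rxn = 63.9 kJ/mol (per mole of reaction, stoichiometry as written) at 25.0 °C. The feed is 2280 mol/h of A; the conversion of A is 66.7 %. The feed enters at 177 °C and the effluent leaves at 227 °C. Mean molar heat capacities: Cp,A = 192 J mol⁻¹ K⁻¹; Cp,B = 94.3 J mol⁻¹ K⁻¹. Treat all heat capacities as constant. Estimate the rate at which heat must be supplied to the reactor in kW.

Q_in = 32.8 kW

Extent of reaction ξ = 0.667 × 2280 = 1520.8 mol/h
Reaction term: ξ·ΔH°_rxn = 1520.8 × 63.9 = 97177 kJ/h
Sensible, feed 177→25 °C: -66540 kJ/h
Outlet flows (mol/h): A 759.24, B 3041.5
Sensible, products 25→227 °C: 87383 kJ/h
Q = ΔH = 118020 kJ/h = 32.783 kW
Heat supplied = 32.783 kW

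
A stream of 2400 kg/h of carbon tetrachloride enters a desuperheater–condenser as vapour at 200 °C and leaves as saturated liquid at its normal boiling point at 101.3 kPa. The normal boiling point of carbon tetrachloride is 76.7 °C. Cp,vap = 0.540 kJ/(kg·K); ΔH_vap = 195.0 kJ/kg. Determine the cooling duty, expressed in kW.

Q_c = 174 kW

vapour 200→76.7 °C: -66.582 kJ/kg
condensation at 76.7 °C: -195 kJ/kg
Δh = -66.582 + -195 = -261.58 kJ/kg
Q = ṁ·Δh = 2400 kg/h × -261.58 kJ/kg = -627800 kJ/h
|Q| = 174.39 kW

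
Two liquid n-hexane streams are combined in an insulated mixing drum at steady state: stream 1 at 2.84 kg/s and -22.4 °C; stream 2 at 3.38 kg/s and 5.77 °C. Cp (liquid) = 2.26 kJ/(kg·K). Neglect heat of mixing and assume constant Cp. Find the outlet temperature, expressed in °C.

No heat crosses the boundary, so H_out = H_in.
Σ ṁᵢCp,ᵢTᵢ = 2.84×2.26×-22.4 + 3.38×2.26×5.77 = -99.696
Σ ṁᵢCp,ᵢ = 2.84×2.26 + 3.38×2.26 = 14.057
T_out = -99.696 / 14.057 = -7.0922 °C

T_out = -7.09 °C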